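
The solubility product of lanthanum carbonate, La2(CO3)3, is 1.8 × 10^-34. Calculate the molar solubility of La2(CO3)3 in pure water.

7.0 x 10^-8 M

La2(CO3)3(s) <=> 2 La^3+(aq) + 3 CO3^2-(aq)
Ksp = [La^3+]^2[CO3^2-]^3
Let s = molar solubility. Then [La^3+] = 2s and [CO3^2-] = 3s.
Ksp = (2s)^2(3s)^3 = 108s^5
s = (1.8 × 10^-34 / 108)^(1/5) = 7.0 × 10^-8 M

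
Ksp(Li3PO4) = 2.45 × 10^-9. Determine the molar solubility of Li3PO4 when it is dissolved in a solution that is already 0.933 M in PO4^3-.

s ≈ 4.60 × 10^-4 M

Li3PO4(s) ⇌ 3 Li^+ + PO4^3-
Ksp = [Li^+]^3[PO4^3-]
Let s = moles of Li3PO4 that dissolve per litre. [Li^+] = 3s, [PO4^3-] = 0.933 + s ≈ 0.933 (common-ion effect: PO4^3- is already 0.933 M).
Ksp ≈ (3s)^3 × 0.933
s = 4.60 x 10^-4 M
Check: s = 4.6 × 10^-4 ≪ 0.933, so the approximation is valid.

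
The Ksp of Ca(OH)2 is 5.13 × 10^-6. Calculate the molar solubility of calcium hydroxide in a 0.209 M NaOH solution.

Ca(OH)2(s) ⇌ Ca^2+(aq) + 2 OH^-(aq)
Ksp = [Ca^2+][OH^-]^2
If s mol/L dissolves here, [Ca^2+] = s, [OH^-] = 0.209 + 2s ≈ 0.209 (Ksp is small, so little additional dissolves).
Ksp ≈ s × (0.209)^2
s = 1.17 x 10^-4 M
Check: 2s = 2.3 × 10^-4 ≪ 0.209, so the approximation is valid.

s = 1.17 x 10^-4 M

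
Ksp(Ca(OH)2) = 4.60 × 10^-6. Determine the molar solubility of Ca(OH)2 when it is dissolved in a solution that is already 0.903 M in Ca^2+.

Ca(OH)2(s) <=> Ca^2+ + 2 OH^-
Ksp = [Ca^2+][OH^-]^2
If s mol/L dissolves here, [Ca^2+] = 0.903 + s ≈ 0.903, [OH^-] = 2s (since the Ca^2+ already present dominates).
Ksp ≈ 0.903 × (2s)^2
s = 1.13 x 10^-3 M
Check: s = 1.1 × 10^-3 ≪ 0.903, so the approximation is valid.

s ≈ 1.13 × 10^-3 M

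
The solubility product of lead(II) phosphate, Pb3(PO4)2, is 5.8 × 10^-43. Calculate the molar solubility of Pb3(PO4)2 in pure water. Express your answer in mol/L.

s ≈ 1.4 × 10^-9 M

Pb3(PO4)2(s) ⇌ 3 Pb^2+ + 2 PO4^3-
Ksp = [Pb^2+]^3[PO4^3-]^2
Let s = molar solubility. Then [Pb^2+] = 3s and [PO4^3-] = 2s.
So Ksp = (3s)^3 × (2s)^2 = 108s^5
s = (5.8 × 10^-43 / 108)^(1/5) = 1.4 × 10^-9 M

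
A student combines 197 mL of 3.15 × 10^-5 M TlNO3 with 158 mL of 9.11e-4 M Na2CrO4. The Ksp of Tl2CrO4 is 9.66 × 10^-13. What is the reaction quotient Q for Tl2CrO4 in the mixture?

Total volume = 197 + 158 = 355 mL.
[Tl^+] = 3.15 x 10^-5 × (197/355) = 1.748 × 10^-5 M
[CrO4^2-] = 9.11 x 10^-4 × (158/355) = 4.055 × 10^-4 M
Tl2CrO4(s) ⇌ 2 Tl^+(aq) + CrO4^2-(aq), so Q = [Tl^+]^2[CrO4^2-]
Q = (1.748 × 10^-5)^2(4.055 x 10^-4) = 1.24 × 10^-13
Q < Ksp, so no precipitate of Tl2CrO4 forms.

Q ≈ 1.24 x 10^-13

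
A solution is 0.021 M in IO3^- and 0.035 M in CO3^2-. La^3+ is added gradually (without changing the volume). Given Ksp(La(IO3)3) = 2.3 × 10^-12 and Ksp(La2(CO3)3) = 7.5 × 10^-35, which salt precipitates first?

Precipitation of each salt starts when its ion product equals its Ksp.
For La(IO3)3: 2.3 × 10^-12 = (0.021)^3 × [La^3+]  ⇒  [La^3+] = 2.5 × 10^-7 M.
For La2(CO3)3: 7.5 × 10^-35 = (0.035)^3 × [La^3+]^2  ⇒  [La^3+] = 1.3 × 10^-15 M.
The salt with the lower threshold [La^3+] precipitates first: La2(CO3)3.

La2(CO3)3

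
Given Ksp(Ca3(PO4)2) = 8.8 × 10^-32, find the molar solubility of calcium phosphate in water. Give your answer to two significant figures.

Ca3(PO4)2(s) ⇌ 3 Ca^2+ + 2 PO4^3-
Ksp = [Ca^2+]^3[PO4^3-]^2
If s mol/L of Ca3(PO4)2 dissolves, [Ca^2+] = 3s and [PO4^3-] = 2s.
Substituting: Ksp = (3s)^3(2s)^2 = 108s^5
s^5 = 8.8 × 10^-32 / 108, so s = 2.4 × 10^-7 M

s = 2.4e-7 M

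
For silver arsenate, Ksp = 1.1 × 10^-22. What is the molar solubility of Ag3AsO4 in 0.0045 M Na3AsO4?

s ≈ 9.7e-8 M

Ag3AsO4(s) <=> 3 Ag^+(aq) + AsO4^3-(aq)
Ksp = [Ag^+]^3[AsO4^3-]
Let s be the molar solubility in this solution. [Ag^+] = 3s, [AsO4^3-] = 0.0045 + s ≈ 0.0045 (common-ion effect: AsO4^3- is already 0.0045 M).
Ksp ≈ (3s)^3 × 0.0045
s = 9.7 x 10^-8 M
Check: s = 9.7 × 10^-8 ≪ 0.0045, so the approximation is valid.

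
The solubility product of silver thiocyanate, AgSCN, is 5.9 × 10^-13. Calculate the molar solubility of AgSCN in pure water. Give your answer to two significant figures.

s = 7.7 × 10^-7 M

AgSCN(s) <=> Ag^+ + SCN^-
Ksp = [Ag^+][SCN^-]
For each mole of AgSCN that dissolves: [Ag^+] = s, [SCN^-] = s.
Ksp = (s)(s) = s^2
s = √(5.9 × 10^-13) = 7.7 × 10^-7 M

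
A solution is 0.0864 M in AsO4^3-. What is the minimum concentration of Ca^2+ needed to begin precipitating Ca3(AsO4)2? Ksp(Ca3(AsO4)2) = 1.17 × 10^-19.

[Ca^2+] ≈ 2.50 x 10^-6 M

Ca3(AsO4)2(s) ⇌ 3 Ca^2+ + 2 AsO4^3-
Ksp = [Ca^2+]^3[AsO4^3-]^2
Precipitation begins when Q = Ksp. With [AsO4^3-] = 0.0864 M:
1.17 × 10^-19 = (0.0864)^2 × [Ca^2+]^3
[Ca^2+] = (1.17 × 10^-19 / 7.465 × 10^-3)^(1/3) = 2.50 x 10^-6 M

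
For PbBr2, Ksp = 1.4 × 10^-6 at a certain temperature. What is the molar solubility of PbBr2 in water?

PbBr2(s) ⇌ Pb^2+(aq) + 2 Br^-(aq)
Ksp = [Pb^2+][Br^-]^2
Let s = molar solubility. Then [Pb^2+] = s and [Br^-] = 2s.
Substituting: Ksp = s(2s)^2 = 4s^3
s = (1.4 × 10^-6 / 4)^(1/3) = 7.0 x 10^-3 M

s ≈ 7.0 x 10^-3 M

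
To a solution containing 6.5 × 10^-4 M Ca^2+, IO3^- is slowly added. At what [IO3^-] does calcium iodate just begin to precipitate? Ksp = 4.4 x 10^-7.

[IO3^-] = 2.6e-2 M

Ca(IO3)2(s) <=> Ca^2+ + 2 IO3^-
Ksp = [Ca^2+][IO3^-]^2
Precipitation begins when Q = Ksp. With [Ca^2+] = 6.5 × 10^-4 M:
4.4 x 10^-7 = (6.5 × 10^-4) × [IO3^-]^2
[IO3^-] = (4.4 x 10^-7 / 6.5 × 10^-4)^(1/2) = 2.6 × 10^-2 M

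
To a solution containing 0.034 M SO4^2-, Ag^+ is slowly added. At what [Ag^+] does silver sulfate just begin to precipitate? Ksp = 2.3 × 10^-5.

Ag2SO4(s) ⇌ 2 Ag^+ + SO4^2-
Ksp = [Ag^+]^2[SO4^2-]
Precipitation begins when Q = Ksp. With [SO4^2-] = 0.034 M:
2.3 × 10^-5 = (0.034) × [Ag^+]^2
[Ag^+] = (2.3 × 10^-5 / 3.4 × 10^-2)^(1/2) = 2.6 × 10^-2 M

[Ag^+] = 2.6 x 10^-2 M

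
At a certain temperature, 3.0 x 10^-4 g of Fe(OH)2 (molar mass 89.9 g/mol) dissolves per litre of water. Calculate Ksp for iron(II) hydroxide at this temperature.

1.5e-16

Molar solubility s = (3.0 × 10^-4 g/L) / (89.9 g/mol) = 3.34 x 10^-6 M.
Fe(OH)2(s) ⇌ Fe^2+(aq) + 2 OH^-(aq)
With molar solubility s: [Fe^2+] = s, [OH^-] = 2s.
Ksp = [Fe^2+][OH^-]^2
Substituting: Ksp = s(2s)^2 = 4s^3
Ksp = 4 × (3.34 × 10^-6)^3 = 1.5 × 10^-16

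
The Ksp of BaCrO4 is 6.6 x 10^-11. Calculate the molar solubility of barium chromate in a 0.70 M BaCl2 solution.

9.4 × 10^-11 M

BaCrO4(s) <=> Ba^2+ + CrO4^2-
Ksp = [Ba^2+][CrO4^2-]
Let s = moles of BaCrO4 that dissolve per litre. [Ba^2+] = 0.70 + s ≈ 0.70, [CrO4^2-] = s (since Ba^2+ from BaCl2 dominates).
Ksp ≈ 0.70 × s
s = 9.4 × 10^-11 M
Check: s = 9.4 × 10^-11 ≪ 0.70, so the approximation is valid.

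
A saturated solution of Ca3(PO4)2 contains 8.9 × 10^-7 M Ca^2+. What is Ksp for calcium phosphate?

2.5 x 10^-31

Ca3(PO4)2(s) ⇌ 3 Ca^2+ + 2 PO4^3-
Stoichiometry gives [PO4^3-] = (2/3)[Ca^2+] = 5.93 x 10^-7 M.
Ksp = [Ca^2+]^3[PO4^3-]^2
Ksp = (8.9 × 10^-7)^3 × (5.93 × 10^-7)^2 = 2.5 × 10^-31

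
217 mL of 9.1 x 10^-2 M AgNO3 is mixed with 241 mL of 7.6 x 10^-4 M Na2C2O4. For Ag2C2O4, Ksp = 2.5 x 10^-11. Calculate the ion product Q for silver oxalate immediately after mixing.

Q ≈ 7.4 × 10^-7

Total volume = 217 + 241 = 458 mL.
[Ag^+] = 9.1 × 10^-2 × (217/458) = 4.31 × 10^-2 M
[C2O4^2-] = 7.6 × 10^-4 × (241/458) = 4.00 × 10^-4 M
Ag2C2O4(s) ⇌ 2 Ag^+(aq) + C2O4^2-(aq), so Q = [Ag^+]^2[C2O4^2-]
Q = (4.31 x 10^-2)^2(4.00 x 10^-4) = 7.4 × 10^-7
Q > Ksp, so Ag2C2O4 will precipitate.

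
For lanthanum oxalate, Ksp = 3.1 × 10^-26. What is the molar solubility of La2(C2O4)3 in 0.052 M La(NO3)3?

s ≈ 7.5 × 10^-9 M

La2(C2O4)3(s) <=> 2 La^3+(aq) + 3 C2O4^2-(aq)
Ksp = [La^3+]^2[C2O4^2-]^3
Let s = moles of La2(C2O4)3 that dissolve per litre. [La^3+] = 0.052 + 2s ≈ 0.052, [C2O4^2-] = 3s (since La^3+ from La(NO3)3 dominates).
Ksp ≈ (0.052)^2 × (3s)^3
s = 7.5 × 10^-9 M
Check: 2s = 1.5 × 10^-8 ≪ 0.052, so the approximation is valid.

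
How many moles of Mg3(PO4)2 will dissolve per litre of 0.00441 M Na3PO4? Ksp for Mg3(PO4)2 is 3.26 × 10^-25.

Mg3(PO4)2(s) <=> 3 Mg^2+(aq) + 2 PO4^3-(aq)
Ksp = [Mg^2+]^3[PO4^3-]^2
Let s = moles of Mg3(PO4)2 that dissolve per litre. [Mg^2+] = 3s, [PO4^3-] = 0.00441 + 2s ≈ 0.00441 (common-ion effect: PO4^3- is already 0.00441 M).
Ksp ≈ (3s)^3 × (0.00441)^2
s = 8.53 x 10^-8 M
Check: 2s = 1.7 x 10^-7 ≪ 0.00441, so the approximation is valid.

8.53 x 10^-8 M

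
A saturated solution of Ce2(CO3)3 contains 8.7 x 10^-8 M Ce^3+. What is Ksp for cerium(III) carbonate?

1.7 × 10^-35

Ce2(CO3)3(s) ⇌ 2 Ce^3+(aq) + 3 CO3^2-(aq)
Stoichiometry gives [CO3^2-] = (3/2)[Ce^3+] = 1.31 × 10^-7 M.
Ksp = [Ce^3+]^2[CO3^2-]^3
Ksp = (8.7 × 10^-8)^2 × (1.31 × 10^-7)^3 = 1.7 x 10^-35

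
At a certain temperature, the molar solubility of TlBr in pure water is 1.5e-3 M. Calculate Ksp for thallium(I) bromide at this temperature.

TlBr(s) ⇌ Tl^+ + Br^-
If s mol/L of TlBr dissolves, [Tl^+] = s and [Br^-] = s.
Ksp = [Tl^+][Br^-]
Ksp = s × s = s^2
Ksp = (1.5 × 10^-3)^2 = 2.3 × 10^-6

2.3 × 10^-6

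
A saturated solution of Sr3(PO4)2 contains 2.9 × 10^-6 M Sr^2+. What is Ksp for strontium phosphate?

9.1 × 10^-29

Sr3(PO4)2(s) ⇌ 3 Sr^2+(aq) + 2 PO4^3-(aq)
Stoichiometry gives [PO4^3-] = (2/3)[Sr^2+] = 1.93 × 10^-6 M.
Ksp = [Sr^2+]^3[PO4^3-]^2
Ksp = (2.9 × 10^-6)^3 × (1.93 × 10^-6)^2 = 9.1 × 10^-29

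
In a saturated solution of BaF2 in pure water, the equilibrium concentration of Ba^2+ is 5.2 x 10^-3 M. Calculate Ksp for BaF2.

BaF2(s) <=> Ba^2+(aq) + 2 F^-(aq)
Stoichiometry gives [F^-] = (2/1)[Ba^2+] = 1.04 × 10^-2 M.
Ksp = [Ba^2+][F^-]^2
Ksp = 5.2 x 10^-3 × (1.04 × 10^-2)^2 = 5.6 x 10^-7

Ksp ≈ 5.6e-7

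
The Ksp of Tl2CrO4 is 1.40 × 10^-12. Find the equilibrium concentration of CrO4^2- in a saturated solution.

Tl2CrO4(s) ⇌ 2 Tl^+(aq) + CrO4^2-(aq)
Ksp = [Tl^+]^2[CrO4^2-]
For each mole of Tl2CrO4 that dissolves: [Tl^+] = 2s, [CrO4^2-] = s.
Substituting: Ksp = (2s)^2s = 4s^3
Solving, s = (1.40 × 10^-12/4)^(1/3) = 7.047 × 10^-5 M
[CrO4^2-] = s = 7.05 x 10^-5 M

7.05e-5 M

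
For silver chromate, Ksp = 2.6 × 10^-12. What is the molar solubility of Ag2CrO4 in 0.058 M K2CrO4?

Ag2CrO4(s) <=> 2 Ag^+(aq) + CrO4^2-(aq)
Ksp = [Ag^+]^2[CrO4^2-]
Let s = moles of Ag2CrO4 that dissolve per litre. [Ag^+] = 2s, [CrO4^2-] = 0.058 + s ≈ 0.058 (common-ion effect: CrO4^2- is already 0.058 M).
Ksp ≈ (2s)^2 × 0.058
s = 3.3 × 10^-6 M
Check: s = 3.3 × 10^-6 ≪ 0.058, so the approximation is valid.

s = 3.3e-6 M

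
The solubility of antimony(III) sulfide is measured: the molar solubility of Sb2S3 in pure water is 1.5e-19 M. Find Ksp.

Sb2S3(s) <=> 2 Sb^3+ + 3 S^2-
If s mol/L of Sb2S3 dissolves, [Sb^3+] = 2s and [S^2-] = 3s.
Ksp = [Sb^3+]^2[S^2-]^3
Ksp = (2s)^2(3s)^3 = 108s^5
Ksp = 108 × (1.5 x 10^-19)^5 = 8.2 × 10^-93

Ksp = 8.2 × 10^-93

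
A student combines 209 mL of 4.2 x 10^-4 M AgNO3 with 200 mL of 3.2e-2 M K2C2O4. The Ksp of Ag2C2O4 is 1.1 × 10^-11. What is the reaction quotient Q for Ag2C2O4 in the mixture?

7.2 × 10^-10

Total volume = 209 + 200 = 409 mL.
[Ag^+] = 4.2 × 10^-4 × (209/409) = 2.15 × 10^-4 M
[C2O4^2-] = 3.2 x 10^-2 × (200/409) = 1.56 × 10^-2 M
Ag2C2O4(s) ⇌ 2 Ag^+ + C2O4^2-, so Q = [Ag^+]^2[C2O4^2-]
Q = (2.15 × 10^-4)^2(1.56 × 10^-2) = 7.2 × 10^-10
Q > Ksp, so Ag2C2O4 will precipitate.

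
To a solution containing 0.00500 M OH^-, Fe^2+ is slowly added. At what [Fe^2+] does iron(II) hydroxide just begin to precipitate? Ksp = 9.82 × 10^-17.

Fe(OH)2(s) ⇌ Fe^2+(aq) + 2 OH^-(aq)
Ksp = [Fe^2+][OH^-]^2
Precipitation begins when Q = Ksp. With [OH^-] = 0.00500 M:
9.82 × 10^-17 = (0.00500)^2 × [Fe^2+]
[Fe^2+] = (9.82 × 10^-17 / 2.500 × 10^-5) = 3.93 × 10^-12 M

[Fe^2+] ≈ 3.93e-12 M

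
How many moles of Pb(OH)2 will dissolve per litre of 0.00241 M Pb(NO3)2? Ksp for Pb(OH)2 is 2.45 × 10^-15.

Pb(OH)2(s) ⇌ Pb^2+(aq) + 2 OH^-(aq)
Ksp = [Pb^2+][OH^-]^2
Let s = moles of Pb(OH)2 that dissolve per litre. [Pb^2+] = 0.00241 + s ≈ 0.00241, [OH^-] = 2s (Ksp is small, so little additional dissolves).
Ksp ≈ 0.00241 × (2s)^2
s = 5.04 x 10^-7 M
Check: s = 5.0 × 10^-7 ≪ 0.00241, so the approximation is valid.

5.04e-7 M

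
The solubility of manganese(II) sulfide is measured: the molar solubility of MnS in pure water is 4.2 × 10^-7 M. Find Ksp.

MnS(s) ⇌ Mn^2+(aq) + S^2-(aq)
If s mol/L of MnS dissolves, [Mn^2+] = s and [S^2-] = s.
Ksp = [Mn^2+][S^2-]
Ksp = s^2
Ksp = (4.2 × 10^-7)^2 = 1.8 × 10^-13

Ksp ≈ 1.8e-13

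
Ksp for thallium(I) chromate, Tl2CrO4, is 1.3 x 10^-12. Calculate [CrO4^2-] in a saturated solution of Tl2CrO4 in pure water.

Tl2CrO4(s) <=> 2 Tl^+(aq) + CrO4^2-(aq)
Ksp = [Tl^+]^2[CrO4^2-]
If s mol/L of Tl2CrO4 dissolves, [Tl^+] = 2s and [CrO4^2-] = s.
Substituting: Ksp = (2s)^2s = 4s^3
s^3 = 1.3 x 10^-12 / 4, so s = 6.88 × 10^-5 M
[CrO4^2-] = s = 6.9 × 10^-5 M

[CrO4^2-] = 6.9e-5 M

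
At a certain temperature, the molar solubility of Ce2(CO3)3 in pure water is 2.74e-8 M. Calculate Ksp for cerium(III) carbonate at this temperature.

Ksp ≈ 1.67e-36

Ce2(CO3)3(s) ⇌ 2 Ce^3+ + 3 CO3^2-
Let s = molar solubility. Then [Ce^3+] = 2s and [CO3^2-] = 3s.
Ksp = [Ce^3+]^2[CO3^2-]^3
Substituting: Ksp = (2s)^2(3s)^3 = 108s^5
With s = 2.74 x 10^-8: Ksp = 1.67 × 10^-36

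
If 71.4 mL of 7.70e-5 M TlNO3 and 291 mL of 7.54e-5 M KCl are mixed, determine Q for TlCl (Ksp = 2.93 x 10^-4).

Total volume = 71.4 + 291 = 362.4 mL.
[Tl^+] = 7.70 × 10^-5 × (71.4/362.4) = 1.517 × 10^-5 M
[Cl^-] = 7.54 x 10^-5 × (291/362.4) = 6.054 x 10^-5 M
TlCl(s) ⇌ Tl^+ + Cl^-, so Q = [Tl^+][Cl^-]
Q = (1.517 × 10^-5)(6.054 × 10^-5) = 9.18 x 10^-10
Q < Ksp, so no precipitate of TlCl forms.

Q = 9.18 x 10^-10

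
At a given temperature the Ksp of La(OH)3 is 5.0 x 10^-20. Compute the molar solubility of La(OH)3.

s = 6.6 x 10^-6 M

La(OH)3(s) ⇌ La^3+ + 3 OH^-
Ksp = [La^3+][OH^-]^3
For each mole of La(OH)3 that dissolves: [La^3+] = s, [OH^-] = 3s.
So Ksp = s × (3s)^3 = 27s^4
Solving, s = (5.0 x 10^-20/27)^(1/4) = 6.6 × 10^-6 M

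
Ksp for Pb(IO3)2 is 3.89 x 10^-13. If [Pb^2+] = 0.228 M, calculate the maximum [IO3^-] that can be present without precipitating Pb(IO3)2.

Pb(IO3)2(s) <=> Pb^2+ + 2 IO3^-
Ksp = [Pb^2+][IO3^-]^2
Precipitation begins when Q = Ksp. With [Pb^2+] = 0.228 M:
3.89 x 10^-13 = (0.228) × [IO3^-]^2
[IO3^-] = (3.89 x 10^-13 / 2.28 x 10^-1)^(1/2) = 1.31 x 10^-6 M

1.31 × 10^-6 M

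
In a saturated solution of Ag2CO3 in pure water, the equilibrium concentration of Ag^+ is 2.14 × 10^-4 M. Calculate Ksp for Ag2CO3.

Ag2CO3(s) ⇌ 2 Ag^+(aq) + CO3^2-(aq)
Stoichiometry gives [CO3^2-] = (1/2)[Ag^+] = 1.070 × 10^-4 M.
Ksp = [Ag^+]^2[CO3^2-]
Ksp = (2.14 × 10^-4)^2 × 1.070 × 10^-4 = 4.90 x 10^-12

4.90e-12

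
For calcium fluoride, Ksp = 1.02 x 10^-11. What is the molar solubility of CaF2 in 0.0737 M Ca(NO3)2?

CaF2(s) <=> Ca^2+ + 2 F^-
Ksp = [Ca^2+][F^-]^2
Let s be the molar solubility in this solution. [Ca^2+] = 0.0737 + s ≈ 0.0737, [F^-] = 2s (Ksp is small, so little additional dissolves).
Ksp ≈ 0.0737 × (2s)^2
s = 5.88 × 10^-6 M
Check: s = 5.9 × 10^-6 ≪ 0.0737, so the approximation is valid.

5.88e-6 M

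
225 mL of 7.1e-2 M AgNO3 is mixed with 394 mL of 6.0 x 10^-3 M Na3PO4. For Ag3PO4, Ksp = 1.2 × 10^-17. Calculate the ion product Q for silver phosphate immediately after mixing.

Total volume = 225 + 394 = 619 mL.
[Ag^+] = 7.1 x 10^-2 × (225/619) = 2.58 × 10^-2 M
[PO4^3-] = 6.0 × 10^-3 × (394/619) = 3.82 × 10^-3 M
Ag3PO4(s) ⇌ 3 Ag^+(aq) + PO4^3-(aq), so Q = [Ag^+]^3[PO4^3-]
Q = (2.58 x 10^-2)^3(3.82 × 10^-3) = 6.6 x 10^-8
Q > Ksp, so Ag3PO4 will precipitate.

6.6 × 10^-8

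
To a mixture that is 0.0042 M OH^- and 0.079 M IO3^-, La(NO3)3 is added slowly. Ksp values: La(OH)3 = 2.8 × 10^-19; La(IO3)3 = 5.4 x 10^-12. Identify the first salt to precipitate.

Each salt begins to precipitate when Q = Ksp, i.e. when [La^3+] reaches its threshold.
For La(OH)3: 2.8 × 10^-19 = (0.0042)^3 × [La^3+]  ⇒  [La^3+] = 3.8 × 10^-12 M.
For La(IO3)3: 5.4 x 10^-12 = (0.079)^3 × [La^3+]  ⇒  [La^3+] = 1.1 × 10^-8 M.
The salt with the lower threshold [La^3+] precipitates first: La(OH)3.

La(OH)3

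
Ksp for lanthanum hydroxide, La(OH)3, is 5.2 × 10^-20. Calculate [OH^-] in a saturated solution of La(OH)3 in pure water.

La(OH)3(s) ⇌ La^3+(aq) + 3 OH^-(aq)
Ksp = [La^3+][OH^-]^3
For each mole of La(OH)3 that dissolves: [La^3+] = s, [OH^-] = 3s.
Ksp = s(3s)^3 = 27s^4
s^4 = 5.2 × 10^-20 / 27, so s = 6.62 x 10^-6 M
[OH^-] = 3s = 2.0 x 10^-5 M

2.0 x 10^-5 M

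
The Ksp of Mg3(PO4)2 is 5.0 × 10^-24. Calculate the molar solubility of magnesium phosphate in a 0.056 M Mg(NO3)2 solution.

Mg3(PO4)2(s) ⇌ 3 Mg^2+ + 2 PO4^3-
Ksp = [Mg^2+]^3[PO4^3-]^2
If s mol/L dissolves here, [Mg^2+] = 0.056 + 3s ≈ 0.056, [PO4^3-] = 2s (Ksp is small, so little additional dissolves).
Ksp ≈ (0.056)^3 × (2s)^2
s = 8.4 × 10^-11 M
Check: 3s = 2.5 × 10^-10 ≪ 0.056, so the approximation is valid.

s ≈ 8.4 × 10^-11 M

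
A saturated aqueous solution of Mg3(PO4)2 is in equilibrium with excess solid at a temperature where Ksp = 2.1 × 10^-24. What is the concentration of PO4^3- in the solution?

[PO4^3-] = 1.4 x 10^-5 M

Mg3(PO4)2(s) ⇌ 3 Mg^2+ + 2 PO4^3-
Ksp = [Mg^2+]^3[PO4^3-]^2
For each mole of Mg3(PO4)2 that dissolves: [Mg^2+] = 3s, [PO4^3-] = 2s.
Substituting: Ksp = (3s)^3(2s)^2 = 108s^5
s^5 = 2.1 × 10^-24 / 108, so s = 7.21 × 10^-6 M
[PO4^3-] = 2s = 1.4 x 10^-5 M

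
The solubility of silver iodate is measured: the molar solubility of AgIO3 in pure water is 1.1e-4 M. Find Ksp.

AgIO3(s) ⇌ Ag^+(aq) + IO3^-(aq)
Let s = molar solubility. Then [Ag^+] = s and [IO3^-] = s.
Ksp = [Ag^+][IO3^-]
Ksp = (s)(s) = s^2
Ksp = (1.1 × 10^-4)^2 = 1.2 × 10^-8

Ksp ≈ 1.2 × 10^-8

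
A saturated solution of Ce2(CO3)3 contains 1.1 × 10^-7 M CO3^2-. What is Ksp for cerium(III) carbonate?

Ce2(CO3)3(s) ⇌ 2 Ce^3+ + 3 CO3^2-
Stoichiometry gives [Ce^3+] = (2/3)[CO3^2-] = 7.33 x 10^-8 M.
Ksp = [Ce^3+]^2[CO3^2-]^3
Ksp = (7.33 × 10^-8)^2 × (1.1 × 10^-7)^3 = 7.2 x 10^-36

7.2e-36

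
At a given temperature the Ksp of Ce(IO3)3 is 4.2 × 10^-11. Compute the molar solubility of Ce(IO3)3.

s ≈ 1.1e-3 M

Ce(IO3)3(s) <=> Ce^3+ + 3 IO3^-
Ksp = [Ce^3+][IO3^-]^3
If s mol/L of Ce(IO3)3 dissolves, [Ce^3+] = s and [IO3^-] = 3s.
So Ksp = s × (3s)^3 = 27s^4
s^4 = 4.2 × 10^-11 / 27, so s = 1.1 × 10^-3 M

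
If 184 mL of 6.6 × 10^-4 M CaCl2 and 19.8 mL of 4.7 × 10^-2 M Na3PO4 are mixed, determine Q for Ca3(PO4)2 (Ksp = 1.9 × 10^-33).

Q = 4.4 × 10^-15

Total volume = 184 + 19.8 = 203.8 mL.
[Ca^2+] = 6.6 × 10^-4 × (184/203.8) = 5.96 × 10^-4 M
[PO4^3-] = 4.7 × 10^-2 × (19.8/203.8) = 4.57 × 10^-3 M
Ca3(PO4)2(s) ⇌ 3 Ca^2+ + 2 PO4^3-, so Q = [Ca^2+]^3[PO4^3-]^2
Q = (5.96 × 10^-4)^3(4.57 × 10^-3)^2 = 4.4 x 10^-15
Q > Ksp, so Ca3(PO4)2 will precipitate.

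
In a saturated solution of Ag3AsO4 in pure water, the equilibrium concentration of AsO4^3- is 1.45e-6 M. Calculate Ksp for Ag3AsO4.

Ag3AsO4(s) ⇌ 3 Ag^+ + AsO4^3-
Stoichiometry gives [Ag^+] = (3/1)[AsO4^3-] = 4.350 × 10^-6 M.
Ksp = [Ag^+]^3[AsO4^3-]
Ksp = (4.350 × 10^-6)^3 × 1.45 × 10^-6 = 1.19 x 10^-22

Ksp = 1.19e-22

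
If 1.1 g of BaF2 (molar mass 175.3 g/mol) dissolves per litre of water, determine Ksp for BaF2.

Molar solubility s = (1.1 g/L) / (175.3 g/mol) = 6.27 × 10^-3 M.
BaF2(s) <=> Ba^2+(aq) + 2 F^-(aq)
For each mole of BaF2 that dissolves: [Ba^2+] = s, [F^-] = 2s.
Ksp = [Ba^2+][F^-]^2
So Ksp = s × (2s)^2 = 4s^3
Ksp = 4 × (6.27 x 10^-3)^3 = 9.9 x 10^-7

Ksp = 9.9e-7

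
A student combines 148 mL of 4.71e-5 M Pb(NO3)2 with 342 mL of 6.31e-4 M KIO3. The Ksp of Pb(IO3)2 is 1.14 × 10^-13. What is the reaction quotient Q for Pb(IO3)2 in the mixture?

Q = 2.76 x 10^-12

Total volume = 148 + 342 = 490 mL.
[Pb^2+] = 4.71 × 10^-5 × (148/490) = 1.423 x 10^-5 M
[IO3^-] = 6.31 x 10^-4 × (342/490) = 4.404 × 10^-4 M
Pb(IO3)2(s) ⇌ Pb^2+ + 2 IO3^-, so Q = [Pb^2+][IO3^-]^2
Q = (1.423 x 10^-5)(4.404 × 10^-4)^2 = 2.76 × 10^-12
Q > Ksp, so Pb(IO3)2 will precipitate.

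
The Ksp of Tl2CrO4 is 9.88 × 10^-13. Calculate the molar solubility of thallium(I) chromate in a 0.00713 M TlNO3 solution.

1.94e-8 M

Tl2CrO4(s) ⇌ 2 Tl^+(aq) + CrO4^2-(aq)
Ksp = [Tl^+]^2[CrO4^2-]
If s mol/L dissolves here, [Tl^+] = 0.00713 + 2s ≈ 0.00713, [CrO4^2-] = s (since Tl^+ from TlNO3 dominates).
Ksp ≈ (0.00713)^2 × s
s = 1.94 x 10^-8 M
Check: 2s = 3.9 x 10^-8 ≪ 0.00713, so the approximation is valid.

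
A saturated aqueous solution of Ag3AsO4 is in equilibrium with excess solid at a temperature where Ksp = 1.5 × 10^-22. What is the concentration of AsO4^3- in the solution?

[AsO4^3-] ≈ 1.5e-6 M

Ag3AsO4(s) ⇌ 3 Ag^+ + AsO4^3-
Ksp = [Ag^+]^3[AsO4^3-]
Let s = molar solubility. Then [Ag^+] = 3s and [AsO4^3-] = s.
Ksp = (3s)^3s = 27s^4
s^4 = 1.5 × 10^-22 / 27, so s = 1.54 x 10^-6 M
[AsO4^3-] = s = 1.5 × 10^-6 M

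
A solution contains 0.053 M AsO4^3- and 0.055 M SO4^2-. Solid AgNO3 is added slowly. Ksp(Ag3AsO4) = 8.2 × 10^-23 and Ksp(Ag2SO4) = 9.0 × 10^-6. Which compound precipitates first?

Precipitation of each salt starts when its ion product equals its Ksp.
For Ag3AsO4: 8.2 × 10^-23 = 0.053 × [Ag^+]^3  ⇒  [Ag^+] = 1.2 × 10^-7 M.
For Ag2SO4: 9.0 × 10^-6 = 0.055 × [Ag^+]^2  ⇒  [Ag^+] = 1.3 x 10^-2 M.
The salt with the lower threshold [Ag^+] precipitates first: Ag3AsO4.

Ag3AsO4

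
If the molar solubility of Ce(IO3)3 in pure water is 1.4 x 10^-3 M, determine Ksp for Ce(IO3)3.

1.0 × 10^-10

Ce(IO3)3(s) ⇌ Ce^3+ + 3 IO3^-
If s mol/L of Ce(IO3)3 dissolves, [Ce^3+] = s and [IO3^-] = 3s.
Ksp = [Ce^3+][IO3^-]^3
Ksp = s(3s)^3 = 27s^4
Ksp = 27 × (1.4 × 10^-3)^4 = 1.0 x 10^-10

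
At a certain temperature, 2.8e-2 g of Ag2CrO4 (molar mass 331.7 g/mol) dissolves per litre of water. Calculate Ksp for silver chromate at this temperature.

2.4 × 10^-12

Molar solubility s = (2.8 × 10^-2 g/L) / (331.7 g/mol) = 8.44 x 10^-5 M.
Ag2CrO4(s) <=> 2 Ag^+ + CrO4^2-
For each mole of Ag2CrO4 that dissolves: [Ag^+] = 2s, [CrO4^2-] = s.
Ksp = [Ag^+]^2[CrO4^2-]
Ksp = (2s)^2s = 4s^3
Ksp = 4 × (8.44 × 10^-5)^3 = 2.4 × 10^-12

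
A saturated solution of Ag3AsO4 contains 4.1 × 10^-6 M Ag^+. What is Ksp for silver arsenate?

Ksp = 9.4 × 10^-23

Ag3AsO4(s) ⇌ 3 Ag^+ + AsO4^3-
Stoichiometry gives [AsO4^3-] = (1/3)[Ag^+] = 1.37 × 10^-6 M.
Ksp = [Ag^+]^3[AsO4^3-]
Ksp = (4.1 × 10^-6)^3 × 1.37 x 10^-6 = 9.4 × 10^-23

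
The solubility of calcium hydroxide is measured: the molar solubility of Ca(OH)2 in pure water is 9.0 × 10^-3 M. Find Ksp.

Ca(OH)2(s) ⇌ Ca^2+ + 2 OH^-
With molar solubility s: [Ca^2+] = s, [OH^-] = 2s.
Ksp = [Ca^2+][OH^-]^2
So Ksp = s × (2s)^2 = 4s^3
With s = 9.0 × 10^-3: Ksp = 2.9 × 10^-6

2.9e-6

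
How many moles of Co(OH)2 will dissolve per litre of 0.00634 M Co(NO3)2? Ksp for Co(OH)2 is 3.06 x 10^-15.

Co(OH)2(s) ⇌ Co^2+(aq) + 2 OH^-(aq)
Ksp = [Co^2+][OH^-]^2
If s mol/L dissolves here, [Co^2+] = 0.00634 + s ≈ 0.00634, [OH^-] = 2s (Ksp is small, so little additional dissolves).
Ksp ≈ 0.00634 × (2s)^2
s = 3.47 × 10^-7 M
Check: s = 3.5 × 10^-7 ≪ 0.00634, so the approximation is valid.

3.47 x 10^-7 M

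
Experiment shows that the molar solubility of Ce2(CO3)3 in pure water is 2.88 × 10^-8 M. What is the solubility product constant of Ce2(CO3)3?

Ce2(CO3)3(s) ⇌ 2 Ce^3+ + 3 CO3^2-
For each mole of Ce2(CO3)3 that dissolves: [Ce^3+] = 2s, [CO3^2-] = 3s.
Ksp = [Ce^3+]^2[CO3^2-]^3
Substituting: Ksp = (2s)^2(3s)^3 = 108s^5
Ksp = 108 × (2.88 x 10^-8)^5 = 2.14 × 10^-36

Ksp ≈ 2.14 × 10^-36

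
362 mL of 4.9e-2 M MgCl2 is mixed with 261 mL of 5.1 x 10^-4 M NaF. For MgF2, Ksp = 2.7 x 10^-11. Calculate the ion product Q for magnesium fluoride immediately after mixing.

Q = 1.3 × 10^-9

Total volume = 362 + 261 = 623 mL.
[Mg^2+] = 4.9 x 10^-2 × (362/623) = 2.85 × 10^-2 M
[F^-] = 5.1 × 10^-4 × (261/623) = 2.14 × 10^-4 M
MgF2(s) ⇌ Mg^2+ + 2 F^-, so Q = [Mg^2+][F^-]^2
Q = (2.85 × 10^-2)(2.14 × 10^-4)^2 = 1.3 × 10^-9
Q > Ksp, so MgF2 will precipitate.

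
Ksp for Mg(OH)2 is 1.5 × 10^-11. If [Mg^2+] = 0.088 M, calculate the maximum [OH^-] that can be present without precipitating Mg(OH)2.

[OH^-] = 1.3 × 10^-5 M

Mg(OH)2(s) ⇌ Mg^2+ + 2 OH^-
Ksp = [Mg^2+][OH^-]^2
Precipitation begins when Q = Ksp. With [Mg^2+] = 0.088 M:
1.5 × 10^-11 = (0.088) × [OH^-]^2
[OH^-] = (1.5 × 10^-11 / 8.8 x 10^-2)^(1/2) = 1.3 × 10^-5 M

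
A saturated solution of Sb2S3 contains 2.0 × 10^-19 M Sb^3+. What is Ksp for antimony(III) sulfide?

Sb2S3(s) <=> 2 Sb^3+ + 3 S^2-
Stoichiometry gives [S^2-] = (3/2)[Sb^3+] = 3.00 × 10^-19 M.
Ksp = [Sb^3+]^2[S^2-]^3
Ksp = (2.0 × 10^-19)^2 × (3.00 × 10^-19)^3 = 1.1 x 10^-93

Ksp = 1.1 x 10^-93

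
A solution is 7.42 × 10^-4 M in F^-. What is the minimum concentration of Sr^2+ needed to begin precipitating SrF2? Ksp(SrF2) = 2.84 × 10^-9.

5.16 x 10^-3 M

SrF2(s) ⇌ Sr^2+(aq) + 2 F^-(aq)
Ksp = [Sr^2+][F^-]^2
Precipitation begins when Q = Ksp. With [F^-] = 7.42 × 10^-4 M:
2.84 × 10^-9 = (7.42 × 10^-4)^2 × [Sr^2+]
[Sr^2+] = (2.84 × 10^-9 / 5.506 × 10^-7) = 5.16 x 10^-3 M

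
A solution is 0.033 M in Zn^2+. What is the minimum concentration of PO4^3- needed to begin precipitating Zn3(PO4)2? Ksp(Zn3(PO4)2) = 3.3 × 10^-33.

Zn3(PO4)2(s) <=> 3 Zn^2+ + 2 PO4^3-
Ksp = [Zn^2+]^3[PO4^3-]^2
Precipitation begins when Q = Ksp. With [Zn^2+] = 0.033 M:
3.3 × 10^-33 = (0.033)^3 × [PO4^3-]^2
[PO4^3-] = (3.3 × 10^-33 / 3.59 × 10^-5)^(1/2) = 9.6 × 10^-15 M

[PO4^3-] = 9.6 × 10^-15 M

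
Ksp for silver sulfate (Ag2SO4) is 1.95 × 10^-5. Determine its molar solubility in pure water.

Ag2SO4(s) ⇌ 2 Ag^+ + SO4^2-
Ksp = [Ag^+]^2[SO4^2-]
If s mol/L of Ag2SO4 dissolves, [Ag^+] = 2s and [SO4^2-] = s.
Substituting: Ksp = (2s)^2s = 4s^3
s = (1.95 × 10^-5 / 4)^(1/3) = 1.70 x 10^-2 M

0.0170 M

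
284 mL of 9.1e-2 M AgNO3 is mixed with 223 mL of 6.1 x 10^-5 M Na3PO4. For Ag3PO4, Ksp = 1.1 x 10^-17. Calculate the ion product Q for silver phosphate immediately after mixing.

Q ≈ 3.6 × 10^-9

Total volume = 284 + 223 = 507 mL.
[Ag^+] = 9.1 x 10^-2 × (284/507) = 5.10 x 10^-2 M
[PO4^3-] = 6.1 x 10^-5 × (223/507) = 2.68 x 10^-5 M
Ag3PO4(s) <=> 3 Ag^+ + PO4^3-, so Q = [Ag^+]^3[PO4^3-]
Q = (5.10 x 10^-2)^3(2.68 × 10^-5) = 3.6 x 10^-9
Q > Ksp, so Ag3PO4 will precipitate.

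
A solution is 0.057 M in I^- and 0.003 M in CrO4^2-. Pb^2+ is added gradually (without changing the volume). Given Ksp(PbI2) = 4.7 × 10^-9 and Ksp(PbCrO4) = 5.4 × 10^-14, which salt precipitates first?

Precipitation of each salt starts when its ion product equals its Ksp.
For PbI2: 4.7 × 10^-9 = (0.057)^2 × [Pb^2+]  ⇒  [Pb^2+] = 1.4 × 10^-6 M.
For PbCrO4: 5.4 × 10^-14 = 0.003 × [Pb^2+]  ⇒  [Pb^2+] = 1.8 × 10^-11 M.
The salt with the lower threshold [Pb^2+] precipitates first: PbCrO4.

PbCrO4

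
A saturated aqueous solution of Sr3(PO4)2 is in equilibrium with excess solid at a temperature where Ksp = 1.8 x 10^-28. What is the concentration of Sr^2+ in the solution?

Sr3(PO4)2(s) ⇌ 3 Sr^2+ + 2 PO4^3-
Ksp = [Sr^2+]^3[PO4^3-]^2
For each mole of Sr3(PO4)2 that dissolves: [Sr^2+] = 3s, [PO4^3-] = 2s.
Ksp = (3s)^3(2s)^2 = 108s^5
Solving, s = (1.8 x 10^-28/108)^(1/5) = 1.11 x 10^-6 M
[Sr^2+] = 3s = 3.3 × 10^-6 M

3.3 × 10^-6 M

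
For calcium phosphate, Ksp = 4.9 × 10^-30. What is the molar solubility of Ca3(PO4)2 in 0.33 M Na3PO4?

Ca3(PO4)2(s) ⇌ 3 Ca^2+ + 2 PO4^3-
Ksp = [Ca^2+]^3[PO4^3-]^2
Let s be the molar solubility in this solution. [Ca^2+] = 3s, [PO4^3-] = 0.33 + 2s ≈ 0.33 (common-ion effect: PO4^3- is already 0.33 M).
Ksp ≈ (3s)^3 × (0.33)^2
s = 1.2 x 10^-10 M
Check: 2s = 2.4 x 10^-10 ≪ 0.33, so the approximation is valid.

s = 1.2 × 10^-10 M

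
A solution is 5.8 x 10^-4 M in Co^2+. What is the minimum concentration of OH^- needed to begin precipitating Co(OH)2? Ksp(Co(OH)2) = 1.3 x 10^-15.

Co(OH)2(s) ⇌ Co^2+(aq) + 2 OH^-(aq)
Ksp = [Co^2+][OH^-]^2
Precipitation begins when Q = Ksp. With [Co^2+] = 5.8 x 10^-4 M:
1.3 x 10^-15 = (5.8 x 10^-4) × [OH^-]^2
[OH^-] = (1.3 x 10^-15 / 5.8 × 10^-4)^(1/2) = 1.5 × 10^-6 M

1.5 × 10^-6 M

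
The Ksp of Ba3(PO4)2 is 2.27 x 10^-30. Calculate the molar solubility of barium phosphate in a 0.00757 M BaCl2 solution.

Ba3(PO4)2(s) ⇌ 3 Ba^2+ + 2 PO4^3-
Ksp = [Ba^2+]^3[PO4^3-]^2
If s mol/L dissolves here, [Ba^2+] = 0.00757 + 3s ≈ 0.00757, [PO4^3-] = 2s (Ksp is small, so little additional dissolves).
Ksp ≈ (0.00757)^3 × (2s)^2
s = 1.14 x 10^-12 M
Check: 3s = 3.4 x 10^-12 ≪ 0.00757, so the approximation is valid.

s ≈ 1.14 × 10^-12 M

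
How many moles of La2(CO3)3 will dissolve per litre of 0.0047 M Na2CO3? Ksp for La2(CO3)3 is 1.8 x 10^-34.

s = 2.1 x 10^-14 M

La2(CO3)3(s) ⇌ 2 La^3+ + 3 CO3^2-
Ksp = [La^3+]^2[CO3^2-]^3
Let s be the molar solubility in this solution. [La^3+] = 2s, [CO3^2-] = 0.0047 + 3s ≈ 0.0047 (Ksp is small, so little additional dissolves).
Ksp ≈ (2s)^2 × (0.0047)^3
s = 2.1 x 10^-14 M
Check: 3s = 6.2 × 10^-14 ≪ 0.0047, so the approximation is valid.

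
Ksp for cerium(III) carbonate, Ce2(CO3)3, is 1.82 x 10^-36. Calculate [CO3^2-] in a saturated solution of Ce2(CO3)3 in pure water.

[CO3^2-] = 8.36 × 10^-8 M

Ce2(CO3)3(s) ⇌ 2 Ce^3+ + 3 CO3^2-
Ksp = [Ce^3+]^2[CO3^2-]^3
If s mol/L of Ce2(CO3)3 dissolves, [Ce^3+] = 2s and [CO3^2-] = 3s.
So Ksp = (2s)^2 × (3s)^3 = 108s^5
Solving, s = (1.82 x 10^-36/108)^(1/5) = 2.788 x 10^-8 M
[CO3^2-] = 3s = 8.36 × 10^-8 M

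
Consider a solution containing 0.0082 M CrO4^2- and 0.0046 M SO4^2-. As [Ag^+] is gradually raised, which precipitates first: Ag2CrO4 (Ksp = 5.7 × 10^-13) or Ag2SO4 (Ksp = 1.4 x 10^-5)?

Each salt begins to precipitate when Q = Ksp, i.e. when [Ag^+] reaches its threshold.
For Ag2CrO4: 5.7 × 10^-13 = 0.0082 × [Ag^+]^2  ⇒  [Ag^+] = 8.3 × 10^-6 M.
For Ag2SO4: 1.4 x 10^-5 = 0.0046 × [Ag^+]^2  ⇒  [Ag^+] = 5.5 × 10^-2 M.
The salt with the lower threshold [Ag^+] precipitates first: Ag2CrO4.

Ag2CrO4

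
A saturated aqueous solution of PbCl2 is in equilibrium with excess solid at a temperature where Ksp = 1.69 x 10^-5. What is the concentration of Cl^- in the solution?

0.0323 M

PbCl2(s) ⇌ Pb^2+ + 2 Cl^-
Ksp = [Pb^2+][Cl^-]^2
With molar solubility s: [Pb^2+] = s, [Cl^-] = 2s.
Substituting: Ksp = s(2s)^2 = 4s^3
s = (1.69 x 10^-5 / 4)^(1/3) = 1.617 × 10^-2 M
[Cl^-] = 2s = 3.23 × 10^-2 M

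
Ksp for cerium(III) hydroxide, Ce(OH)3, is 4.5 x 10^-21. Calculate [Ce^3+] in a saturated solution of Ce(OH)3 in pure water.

3.6e-6 M

Ce(OH)3(s) ⇌ Ce^3+(aq) + 3 OH^-(aq)
Ksp = [Ce^3+][OH^-]^3
Let s = molar solubility. Then [Ce^3+] = s and [OH^-] = 3s.
Ksp = s(3s)^3 = 27s^4
Solving, s = (4.5 x 10^-21/27)^(1/4) = 3.59 × 10^-6 M
[Ce^3+] = s = 3.6 x 10^-6 M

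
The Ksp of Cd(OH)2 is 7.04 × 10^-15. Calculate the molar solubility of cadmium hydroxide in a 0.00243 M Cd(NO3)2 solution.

Cd(OH)2(s) <=> Cd^2+(aq) + 2 OH^-(aq)
Ksp = [Cd^2+][OH^-]^2
Let s be the molar solubility in this solution. [Cd^2+] = 0.00243 + s ≈ 0.00243, [OH^-] = 2s (common-ion effect: Cd^2+ is already 0.00243 M).
Ksp ≈ 0.00243 × (2s)^2
s = 8.51 x 10^-7 M
Check: s = 8.5 × 10^-7 ≪ 0.00243, so the approximation is valid.

s = 8.51e-7 M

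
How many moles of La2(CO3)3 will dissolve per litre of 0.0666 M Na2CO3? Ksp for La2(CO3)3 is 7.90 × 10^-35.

La2(CO3)3(s) <=> 2 La^3+ + 3 CO3^2-
Ksp = [La^3+]^2[CO3^2-]^3
If s mol/L dissolves here, [La^3+] = 2s, [CO3^2-] = 0.0666 + 3s ≈ 0.0666 (Ksp is small, so little additional dissolves).
Ksp ≈ (2s)^2 × (0.0666)^3
s = 2.59 × 10^-16 M
Check: 3s = 7.8 × 10^-16 ≪ 0.0666, so the approximation is valid.

s = 2.59 x 10^-16 M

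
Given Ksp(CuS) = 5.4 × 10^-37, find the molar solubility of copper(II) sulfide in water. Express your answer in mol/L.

s = 7.3 × 10^-19 M

CuS(s) ⇌ Cu^2+(aq) + S^2-(aq)
Ksp = [Cu^2+][S^2-]
For each mole of CuS that dissolves: [Cu^2+] = s, [S^2-] = s.
Ksp = s^2
s = √(5.4 × 10^-37) = 7.3 × 10^-19 M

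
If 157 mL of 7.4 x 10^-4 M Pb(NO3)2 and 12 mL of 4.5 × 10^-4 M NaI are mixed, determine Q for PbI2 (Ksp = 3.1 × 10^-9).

Total volume = 157 + 12 = 169 mL.
[Pb^2+] = 7.4 x 10^-4 × (157/169) = 6.87 × 10^-4 M
[I^-] = 4.5 × 10^-4 × (12/169) = 3.20 × 10^-5 M
PbI2(s) ⇌ Pb^2+(aq) + 2 I^-(aq), so Q = [Pb^2+][I^-]^2
Q = (6.87 × 10^-4)(3.20 x 10^-5)^2 = 7.0 x 10^-13
Q < Ksp, so no precipitate of PbI2 forms.

Q ≈ 7.0e-13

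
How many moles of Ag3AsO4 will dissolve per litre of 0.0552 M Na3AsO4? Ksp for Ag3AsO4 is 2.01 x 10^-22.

s ≈ 5.13 × 10^-8 M

Ag3AsO4(s) ⇌ 3 Ag^+(aq) + AsO4^3-(aq)
Ksp = [Ag^+]^3[AsO4^3-]
If s mol/L dissolves here, [Ag^+] = 3s, [AsO4^3-] = 0.0552 + s ≈ 0.0552 (since AsO4^3- from Na3AsO4 dominates).
Ksp ≈ (3s)^3 × 0.0552
s = 5.13 × 10^-8 M
Check: s = 5.1 x 10^-8 ≪ 0.0552, so the approximation is valid.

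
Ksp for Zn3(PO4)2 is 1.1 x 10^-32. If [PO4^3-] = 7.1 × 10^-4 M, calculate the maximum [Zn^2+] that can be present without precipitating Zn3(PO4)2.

2.8e-9 M

Zn3(PO4)2(s) ⇌ 3 Zn^2+ + 2 PO4^3-
Ksp = [Zn^2+]^3[PO4^3-]^2
Precipitation begins when Q = Ksp. With [PO4^3-] = 7.1 × 10^-4 M:
1.1 x 10^-32 = (7.1 × 10^-4)^2 × [Zn^2+]^3
[Zn^2+] = (1.1 x 10^-32 / 5.04 × 10^-7)^(1/3) = 2.8 × 10^-9 M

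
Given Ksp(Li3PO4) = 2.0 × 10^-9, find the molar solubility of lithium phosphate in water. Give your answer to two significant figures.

Li3PO4(s) <=> 3 Li^+(aq) + PO4^3-(aq)
Ksp = [Li^+]^3[PO4^3-]
With molar solubility s: [Li^+] = 3s, [PO4^3-] = s.
Ksp = (3s)^3s = 27s^4
Solving, s = (2.0 × 10^-9/27)^(1/4) = 2.9 × 10^-3 M

2.9e-3 M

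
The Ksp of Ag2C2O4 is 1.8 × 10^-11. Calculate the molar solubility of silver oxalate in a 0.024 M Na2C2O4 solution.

s ≈ 1.4e-5 M

Ag2C2O4(s) <=> 2 Ag^+ + C2O4^2-
Ksp = [Ag^+]^2[C2O4^2-]
If s mol/L dissolves here, [Ag^+] = 2s, [C2O4^2-] = 0.024 + s ≈ 0.024 (Ksp is small, so little additional dissolves).
Ksp ≈ (2s)^2 × 0.024
s = 1.4 × 10^-5 M
Check: s = 1.4 × 10^-5 ≪ 0.024, so the approximation is valid.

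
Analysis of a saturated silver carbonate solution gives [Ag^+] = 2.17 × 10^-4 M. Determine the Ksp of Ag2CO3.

Ag2CO3(s) ⇌ 2 Ag^+ + CO3^2-
Stoichiometry gives [CO3^2-] = (1/2)[Ag^+] = 1.085 × 10^-4 M.
Ksp = [Ag^+]^2[CO3^2-]
Ksp = (2.17 x 10^-4)^2 × 1.085 × 10^-4 = 5.11 x 10^-12

5.11 × 10^-12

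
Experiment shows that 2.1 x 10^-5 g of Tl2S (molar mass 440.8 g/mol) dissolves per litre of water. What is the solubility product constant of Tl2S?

Molar solubility s = (2.1 x 10^-5 g/L) / (440.8 g/mol) = 4.76 × 10^-8 M.
Tl2S(s) ⇌ 2 Tl^+(aq) + S^2-(aq)
If s mol/L of Tl2S dissolves, [Tl^+] = 2s and [S^2-] = s.
Ksp = [Tl^+]^2[S^2-]
So Ksp = (2s)^2 × s = 4s^3
With s = 4.76 × 10^-8: Ksp = 4.3 × 10^-22

4.3e-22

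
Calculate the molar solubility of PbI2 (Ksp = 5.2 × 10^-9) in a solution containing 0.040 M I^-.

s ≈ 3.3 x 10^-6 M

PbI2(s) ⇌ Pb^2+(aq) + 2 I^-(aq)
Ksp = [Pb^2+][I^-]^2
Let s be the molar solubility in this solution. [Pb^2+] = s, [I^-] = 0.040 + 2s ≈ 0.040 (common-ion effect: I^- is already 0.040 M).
Ksp ≈ s × (0.040)^2
s = 3.3 × 10^-6 M
Check: 2s = 6.5 x 10^-6 ≪ 0.040, so the approximation is valid.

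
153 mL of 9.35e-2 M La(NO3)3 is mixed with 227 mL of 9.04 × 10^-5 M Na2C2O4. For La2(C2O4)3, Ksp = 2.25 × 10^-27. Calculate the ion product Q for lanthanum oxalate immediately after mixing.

2.23 x 10^-16

Total volume = 153 + 227 = 380 mL.
[La^3+] = 9.35 × 10^-2 × (153/380) = 3.765 × 10^-2 M
[C2O4^2-] = 9.04 × 10^-5 × (227/380) = 5.400 x 10^-5 M
La2(C2O4)3(s) <=> 2 La^3+ + 3 C2O4^2-, so Q = [La^3+]^2[C2O4^2-]^3
Q = (3.765 × 10^-2)^2(5.400 x 10^-5)^3 = 2.23 x 10^-16
Q > Ksp, so La2(C2O4)3 will precipitate.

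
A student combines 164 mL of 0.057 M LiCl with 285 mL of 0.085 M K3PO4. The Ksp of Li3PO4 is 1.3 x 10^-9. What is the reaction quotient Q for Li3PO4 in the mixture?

Total volume = 164 + 285 = 449 mL.
[Li^+] = 5.7 × 10^-2 × (164/449) = 2.08 × 10^-2 M
[PO4^3-] = 8.5 x 10^-2 × (285/449) = 5.40 × 10^-2 M
Li3PO4(s) <=> 3 Li^+ + PO4^3-, so Q = [Li^+]^3[PO4^3-]
Q = (2.08 × 10^-2)^3(5.40 × 10^-2) = 4.9 × 10^-7
Q > Ksp, so Li3PO4 will precipitate.

Q = 4.9e-7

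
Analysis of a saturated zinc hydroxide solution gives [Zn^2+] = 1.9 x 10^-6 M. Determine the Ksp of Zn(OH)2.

2.7 x 10^-17

Zn(OH)2(s) ⇌ Zn^2+(aq) + 2 OH^-(aq)
Stoichiometry gives [OH^-] = (2/1)[Zn^2+] = 3.80 x 10^-6 M.
Ksp = [Zn^2+][OH^-]^2
Ksp = 1.9 x 10^-6 × (3.80 x 10^-6)^2 = 2.7 x 10^-17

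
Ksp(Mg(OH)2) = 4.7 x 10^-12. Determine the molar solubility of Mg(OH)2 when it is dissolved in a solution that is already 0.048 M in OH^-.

s = 2.0e-9 M

Mg(OH)2(s) ⇌ Mg^2+ + 2 OH^-
Ksp = [Mg^2+][OH^-]^2
Let s = moles of Mg(OH)2 that dissolve per litre. [Mg^2+] = s, [OH^-] = 0.048 + 2s ≈ 0.048 (since the OH^- already present dominates).
Ksp ≈ s × (0.048)^2
s = 2.0 × 10^-9 M
Check: 2s = 4.1 × 10^-9 ≪ 0.048, so the approximation is valid.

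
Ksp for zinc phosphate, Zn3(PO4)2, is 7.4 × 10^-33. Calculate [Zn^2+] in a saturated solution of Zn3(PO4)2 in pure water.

Zn3(PO4)2(s) ⇌ 3 Zn^2+(aq) + 2 PO4^3-(aq)
Ksp = [Zn^2+]^3[PO4^3-]^2
With molar solubility s: [Zn^2+] = 3s, [PO4^3-] = 2s.
So Ksp = (3s)^3 × (2s)^2 = 108s^5
s^5 = 7.4 × 10^-33 / 108, so s = 1.47 × 10^-7 M
[Zn^2+] = 3s = 4.4 × 10^-7 M

[Zn^2+] = 4.4e-7 M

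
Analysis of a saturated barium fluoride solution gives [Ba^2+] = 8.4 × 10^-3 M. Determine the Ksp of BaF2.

2.4 × 10^-6

BaF2(s) <=> Ba^2+(aq) + 2 F^-(aq)
Stoichiometry gives [F^-] = (2/1)[Ba^2+] = 1.68 × 10^-2 M.
Ksp = [Ba^2+][F^-]^2
Ksp = 8.4 × 10^-3 × (1.68 × 10^-2)^2 = 2.4 × 10^-6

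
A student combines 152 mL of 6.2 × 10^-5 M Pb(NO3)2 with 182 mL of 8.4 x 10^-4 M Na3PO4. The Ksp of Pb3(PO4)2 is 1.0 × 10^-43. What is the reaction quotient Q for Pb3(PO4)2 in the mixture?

Total volume = 152 + 182 = 334 mL.
[Pb^2+] = 6.2 × 10^-5 × (152/334) = 2.82 x 10^-5 M
[PO4^3-] = 8.4 × 10^-4 × (182/334) = 4.58 × 10^-4 M
Pb3(PO4)2(s) <=> 3 Pb^2+(aq) + 2 PO4^3-(aq), so Q = [Pb^2+]^3[PO4^3-]^2
Q = (2.82 × 10^-5)^3(4.58 × 10^-4)^2 = 4.7 × 10^-21
Q > Ksp, so Pb3(PO4)2 will precipitate.

4.7 × 10^-21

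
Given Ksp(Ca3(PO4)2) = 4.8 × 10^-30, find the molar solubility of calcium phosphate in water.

5.4 x 10^-7 M

Ca3(PO4)2(s) <=> 3 Ca^2+ + 2 PO4^3-
Ksp = [Ca^2+]^3[PO4^3-]^2
With molar solubility s: [Ca^2+] = 3s, [PO4^3-] = 2s.
So Ksp = (3s)^3 × (2s)^2 = 108s^5
s = (4.8 × 10^-30 / 108)^(1/5) = 5.4 x 10^-7 M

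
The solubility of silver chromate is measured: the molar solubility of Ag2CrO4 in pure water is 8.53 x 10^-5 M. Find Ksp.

Ag2CrO4(s) ⇌ 2 Ag^+(aq) + CrO4^2-(aq)
Let s = molar solubility. Then [Ag^+] = 2s and [CrO4^2-] = s.
Ksp = [Ag^+]^2[CrO4^2-]
Substituting: Ksp = (2s)^2s = 4s^3
With s = 8.53 × 10^-5: Ksp = 2.48 x 10^-12

2.48 × 10^-12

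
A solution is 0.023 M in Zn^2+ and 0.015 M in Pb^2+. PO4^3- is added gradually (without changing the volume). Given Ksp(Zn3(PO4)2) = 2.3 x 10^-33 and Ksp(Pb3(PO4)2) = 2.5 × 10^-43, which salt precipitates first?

Precipitation of each salt starts when its ion product equals its Ksp.
For Zn3(PO4)2: 2.3 x 10^-33 = (0.023)^3 × [PO4^3-]^2  ⇒  [PO4^3-] = 1.4 x 10^-14 M.
For Pb3(PO4)2: 2.5 × 10^-43 = (0.015)^3 × [PO4^3-]^2  ⇒  [PO4^3-] = 2.7 × 10^-19 M.
The salt with the lower threshold [PO4^3-] precipitates first: Pb3(PO4)2.

Pb3(PO4)2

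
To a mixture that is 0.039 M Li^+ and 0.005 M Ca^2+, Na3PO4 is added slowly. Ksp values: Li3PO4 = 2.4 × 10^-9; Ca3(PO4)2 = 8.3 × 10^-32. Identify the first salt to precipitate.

Precipitation of each salt starts when its ion product equals its Ksp.
For Li3PO4: 2.4 × 10^-9 = (0.039)^3 × [PO4^3-]  ⇒  [PO4^3-] = 4.0 x 10^-5 M.
For Ca3(PO4)2: 8.3 × 10^-32 = (0.005)^3 × [PO4^3-]^2  ⇒  [PO4^3-] = 8.1 x 10^-13 M.
The salt with the lower threshold [PO4^3-] precipitates first: Ca3(PO4)2.

Ca3(PO4)2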